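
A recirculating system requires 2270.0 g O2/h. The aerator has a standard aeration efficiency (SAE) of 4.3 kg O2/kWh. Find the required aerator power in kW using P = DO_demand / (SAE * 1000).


SAE in g O2/kWh = 4.3 * 1000 = 4300 g/kWh
P = DO_demand / SAE_g = 2270.0 / 4300 = 0.527907 kW

0.527907 kW


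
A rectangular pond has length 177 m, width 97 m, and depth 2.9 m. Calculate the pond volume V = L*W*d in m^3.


Base area = L * W = 177 * 97 = 17169 m^2
Volume = area * depth = 17169 * 2.9 = 49790.1 m^3

49790.1 m^3


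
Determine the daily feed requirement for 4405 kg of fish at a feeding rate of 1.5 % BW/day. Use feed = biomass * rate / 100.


Feeding rate fraction = 1.5% / 100 = 0.015
Daily feed = 4405 kg * 0.015 = 66.075 kg/day

66.075 kg/day


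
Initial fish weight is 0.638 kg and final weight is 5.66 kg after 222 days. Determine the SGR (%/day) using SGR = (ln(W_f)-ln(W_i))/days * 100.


ln(W_f) = ln(5.66) = 1.7334239
ln(W_i) = ln(0.638) = -0.449417
ln(W_f) - ln(W_i) = 1.7334239 - -0.449417 = 2.1828409
SGR = 2.1828409 / 222 * 100 = 0.983262 %/day

0.983262 %/day


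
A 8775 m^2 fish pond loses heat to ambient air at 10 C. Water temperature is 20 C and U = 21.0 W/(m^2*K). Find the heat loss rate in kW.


Temperature difference dT = 20 - 10 = 10 K
Heat loss (W) = U * A * dT = 21.0 * 8775 * 10 = 1842750 W
Convert to kW: 1842750 / 1000 = 1842.75 kW

1842.75 kW


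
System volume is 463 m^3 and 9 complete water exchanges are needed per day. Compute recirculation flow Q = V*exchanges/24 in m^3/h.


Daily recirculation volume = 463 m^3 * 9 = 4167 m^3/day
Flow rate Q = daily volume / 24 h = 4167 / 24 = 173.625 m^3/h

173.625 m^3/h


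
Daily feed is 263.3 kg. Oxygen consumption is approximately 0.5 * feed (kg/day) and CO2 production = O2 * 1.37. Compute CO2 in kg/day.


O2 = 263.3 * 0.5 = 131.65
CO2 = 131.65 * 1.37 = 180.3605

180.3605 kg/day


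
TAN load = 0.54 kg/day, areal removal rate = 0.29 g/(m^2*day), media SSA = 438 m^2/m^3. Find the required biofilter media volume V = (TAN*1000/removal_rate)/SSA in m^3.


A = 0.54*1000 / 0.29 = 1862.069 m^2
V = 1862.069 / 438 = 4.2513

4.2513 m^3


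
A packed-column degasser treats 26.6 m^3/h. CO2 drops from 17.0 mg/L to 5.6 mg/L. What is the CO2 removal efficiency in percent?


CO2_out / CO2_in = 5.6 / 17.0 = 0.32941176
Fraction remaining = 0.32941176
efficiency = (1 - 0.32941176) * 100 = 67.0588 %

67.0588 %


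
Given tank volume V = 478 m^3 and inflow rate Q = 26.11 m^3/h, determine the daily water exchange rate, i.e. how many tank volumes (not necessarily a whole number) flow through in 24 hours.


Daily flow volume = 26.11 m^3/h * 24 h = 626.64 m^3/day
Exchanges = daily flow / tank volume = 626.64 / 478 = 1.31096 exchanges/day

1.31096 exchanges/day


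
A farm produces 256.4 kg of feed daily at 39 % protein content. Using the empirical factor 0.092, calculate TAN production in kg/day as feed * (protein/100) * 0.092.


Protein in feed = 256.4 * 39/100 = 99.996 kg/day
TAN = protein * 0.092 = 99.996 * 0.092 = 9.199632 kg/day

9.199632 kg/day


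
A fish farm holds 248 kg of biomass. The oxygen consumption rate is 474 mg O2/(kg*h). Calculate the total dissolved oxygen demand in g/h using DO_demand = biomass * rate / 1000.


Total O2 consumption (mg/h) = 248 kg * 474 mg/(kg*h) = 117552 mg/h
Convert to g/h: 117552 / 1000 = 117.552 g/h

117.552 g/h


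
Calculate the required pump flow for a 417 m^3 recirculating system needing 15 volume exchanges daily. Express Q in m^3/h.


Daily recirculation volume = 417 m^3 * 15 = 6255 m^3/day
Flow rate Q = daily volume / 24 h = 6255 / 24 = 260.625 m^3/h

260.625 m^3/h


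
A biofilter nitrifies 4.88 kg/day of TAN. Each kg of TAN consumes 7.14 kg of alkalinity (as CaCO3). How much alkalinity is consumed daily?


Alkalinity factor: 7.14 kg CaCO3 consumed per kg TAN nitrified
alk = 4.88 kg TAN * 7.14 = 34.8432 kg CaCO3/day

34.8432 kg CaCO3/day


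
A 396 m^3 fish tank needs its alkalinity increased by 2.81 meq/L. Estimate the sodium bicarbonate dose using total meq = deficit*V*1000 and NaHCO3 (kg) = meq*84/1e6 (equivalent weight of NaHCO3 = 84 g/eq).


Tank volume in L = 396 m^3 * 1000 = 396000 L
Total meq required = 2.81 meq/L * 396000 L = 1112760 meq
NaHCO3 mass = 1112760 meq * 84 mg/meq / 1e6 = 93.4718 kg

93.4718 kg


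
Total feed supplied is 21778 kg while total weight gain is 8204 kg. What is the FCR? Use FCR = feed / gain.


FCR = feed consumed / weight gained
FCR = 21778 kg / 8204 kg = 2.65456

2.65456


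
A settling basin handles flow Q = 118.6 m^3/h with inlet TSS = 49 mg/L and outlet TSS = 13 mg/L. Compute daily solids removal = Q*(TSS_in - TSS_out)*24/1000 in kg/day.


Concentration drop: TSS_in - TSS_out = 49 - 13 = 36 mg/L
Hourly solids removed = Q * dTSS = 118.6 m^3/h * 36 mg/L = 4269.6 g/h  (m^3/h * mg/L = g/h)
Daily solids removed = 4269.6 * 24 = 102470.4 g/day
Convert g to kg: 102470.4 / 1000 = 102.4704 kg/day

102.4704 kg/day


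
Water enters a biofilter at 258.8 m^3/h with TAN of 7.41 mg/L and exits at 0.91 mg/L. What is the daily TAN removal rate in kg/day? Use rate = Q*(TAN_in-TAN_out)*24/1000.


Concentration drop: TAN_in - TAN_out = 7.41 - 0.91 = 6.5 mg/L
Hourly TAN removed = Q * dTAN = 258.8 m^3/h * 6.5 mg/L = 1682.2 g/h  (m^3/h * mg/L = g/h)
Daily TAN removed = 1682.2 * 24 = 40372.8 g/day
Convert to kg/day: 40372.8 / 1000 = 40.3728 kg/day

40.3728 kg/day


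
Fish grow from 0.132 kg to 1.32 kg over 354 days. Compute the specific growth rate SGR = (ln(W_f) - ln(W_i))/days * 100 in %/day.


ln(W_f) = ln(1.32) = 0.27763174
ln(W_i) = ln(0.132) = -2.0249534
ln(W_f) - ln(W_i) = 0.27763174 - -2.0249534 = 2.3025851
SGR = 2.3025851 / 354 * 100 = 0.650448 %/day

0.650448 %/day


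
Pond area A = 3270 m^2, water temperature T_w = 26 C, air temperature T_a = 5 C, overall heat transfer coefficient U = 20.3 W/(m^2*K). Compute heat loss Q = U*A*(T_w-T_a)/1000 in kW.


Temperature difference dT = 26 - 5 = 21 K
Heat loss (W) = U * A * dT = 20.3 * 3270 * 21 = 1394001 W
Convert to kW: 1394001 / 1000 = 1394.001 kW

1394.001 kW


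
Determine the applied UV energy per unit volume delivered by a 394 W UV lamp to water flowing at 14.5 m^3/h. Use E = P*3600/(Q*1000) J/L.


Energy delivered per hour = 394 W * 3600 s = 1418400 J/h
Volume treated per hour = 14.5 m^3/h * 1000 = 14500 L/h
dose = 1418400 / 14500 = 97.8207 J/L

97.8207 J/L


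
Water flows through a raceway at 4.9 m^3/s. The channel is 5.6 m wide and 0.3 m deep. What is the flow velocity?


Cross-sectional area = W * d = 5.6 * 0.3 = 1.68 m^2
Velocity = Q / A = 4.9 / 1.68 = 2.91667 m/s

2.91667 m/s


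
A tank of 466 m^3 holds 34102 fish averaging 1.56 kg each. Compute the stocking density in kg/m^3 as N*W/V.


Total biomass = 34102 fish * 1.56 kg = 53199.12 kg
Density = total biomass / volume = 53199.12 / 466 = 114.161 kg/m^3

114.161 kg/m^3


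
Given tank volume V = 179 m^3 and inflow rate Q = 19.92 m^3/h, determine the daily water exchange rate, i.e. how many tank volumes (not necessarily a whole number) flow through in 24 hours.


Daily flow volume = 19.92 m^3/h * 24 h = 478.08 m^3/day
Exchanges = daily flow / tank volume = 478.08 / 179 = 2.67084 exchanges/day

2.67084 exchanges/day


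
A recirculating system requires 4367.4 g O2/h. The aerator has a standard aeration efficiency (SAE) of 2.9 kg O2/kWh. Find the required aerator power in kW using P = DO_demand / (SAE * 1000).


SAE in g O2/kWh = 2.9 * 1000 = 2900 g/kWh
P = DO_demand / SAE_g = 4367.4 / 2900 = 1.506 kW

1.506 kW


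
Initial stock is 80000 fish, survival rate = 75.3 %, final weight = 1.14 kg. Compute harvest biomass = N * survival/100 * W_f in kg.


Survivors = 80000 * 75.3/100 = 60240 fish
Harvest biomass = survivors * W_f = 60240 * 1.14 = 68673.6 kg

68673.6 kg


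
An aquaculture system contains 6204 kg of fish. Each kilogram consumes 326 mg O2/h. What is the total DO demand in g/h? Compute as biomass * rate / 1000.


Total O2 consumption (mg/h) = 6204 kg * 326 mg/(kg*h) = 2022504 mg/h
Convert to g/h: 2022504 / 1000 = 2022.504 g/h

2022.504 g/h


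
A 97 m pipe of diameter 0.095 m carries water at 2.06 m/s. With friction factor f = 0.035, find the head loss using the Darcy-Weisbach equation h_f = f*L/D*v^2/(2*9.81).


v^2 = 2.06^2 = 4.2436 m^2/s^2
L/D = 97/0.095 = 1021.0526
h_f = f*(L/D)*v^2/(2g) = 0.035 * 1021.0526 * 4.2436 / 19.62 = 7.7295 m

7.7295 m


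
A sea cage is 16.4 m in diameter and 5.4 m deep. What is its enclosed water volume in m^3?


r = d/2 = 16.4/2 = 8.2 m
Base area = pi*r^2 = pi*8.2^2 = 211.24069 m^2
Volume = 211.24069 * 5.4 = 1140.7 m^3

1140.7 m^3


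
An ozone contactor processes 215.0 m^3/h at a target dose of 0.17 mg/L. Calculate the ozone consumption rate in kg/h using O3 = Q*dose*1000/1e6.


O3 demand (mg/h) = Q * dose * 1000 = 215.0 * 0.17 * 1000 = 36550 mg/h
Convert mg to kg: 36550 / 1e6 = 0.03655 kg/h

0.03655 kg/h


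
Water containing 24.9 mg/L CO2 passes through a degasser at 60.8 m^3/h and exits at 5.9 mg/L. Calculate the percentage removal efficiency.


CO2_out / CO2_in = 5.9 / 24.9 = 0.23694779
Fraction remaining = 0.23694779
efficiency = (1 - 0.23694779) * 100 = 76.3052 %

76.3052 %


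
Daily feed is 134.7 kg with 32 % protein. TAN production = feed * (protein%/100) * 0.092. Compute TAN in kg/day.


Protein in feed = 134.7 * 32/100 = 43.104 kg/day
TAN = protein * 0.092 = 43.104 * 0.092 = 3.965568 kg/day

3.965568 kg/day


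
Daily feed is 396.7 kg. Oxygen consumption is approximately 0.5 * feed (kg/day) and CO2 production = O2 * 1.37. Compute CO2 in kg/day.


O2 = 396.7 * 0.5 = 198.35
CO2 = 198.35 * 1.37 = 271.7395

271.7395 kg/day


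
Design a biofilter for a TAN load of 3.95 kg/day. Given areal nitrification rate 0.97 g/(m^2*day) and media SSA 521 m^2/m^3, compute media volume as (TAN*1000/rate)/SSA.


A = 3.95*1000 / 0.97 = 4072.1649 m^2
V = 4072.1649 / 521 = 7.81606

7.81606 m^3


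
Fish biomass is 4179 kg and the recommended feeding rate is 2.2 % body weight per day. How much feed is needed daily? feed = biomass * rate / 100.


Feeding rate fraction = 2.2% / 100 = 0.022
Daily feed = 4179 kg * 0.022 = 91.938 kg/day

91.938 kg/day


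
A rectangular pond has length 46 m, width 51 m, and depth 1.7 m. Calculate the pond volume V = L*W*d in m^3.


Base area = L * W = 46 * 51 = 2346 m^2
Volume = area * depth = 2346 * 1.7 = 3988.2 m^3

3988.2 m^3


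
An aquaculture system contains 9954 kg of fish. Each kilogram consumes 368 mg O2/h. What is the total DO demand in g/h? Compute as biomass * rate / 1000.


Total O2 consumption (mg/h) = 9954 kg * 368 mg/(kg*h) = 3663072 mg/h
Convert to g/h: 3663072 / 1000 = 3663.072 g/h

3663.072 g/h


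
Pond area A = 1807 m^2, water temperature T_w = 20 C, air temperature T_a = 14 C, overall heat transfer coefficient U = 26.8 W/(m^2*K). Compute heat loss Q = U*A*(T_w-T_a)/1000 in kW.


Temperature difference dT = 20 - 14 = 6 K
Heat loss (W) = U * A * dT = 26.8 * 1807 * 6 = 290565.6 W
Convert to kW: 290565.6 / 1000 = 290.5656 kW

290.5656 kW


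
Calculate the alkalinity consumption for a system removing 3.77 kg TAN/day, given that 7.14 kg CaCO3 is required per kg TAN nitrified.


Alkalinity factor: 7.14 kg CaCO3 consumed per kg TAN nitrified
alk = 3.77 kg TAN * 7.14 = 26.9178 kg CaCO3/day

26.9178 kg CaCO3/day


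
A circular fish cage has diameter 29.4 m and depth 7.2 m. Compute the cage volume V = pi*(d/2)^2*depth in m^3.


r = d/2 = 29.4/2 = 14.7 m
Base area = pi*r^2 = pi*14.7^2 = 678.86676 m^2
Volume = 678.86676 * 7.2 = 4887.84 m^3

4887.84 m^3


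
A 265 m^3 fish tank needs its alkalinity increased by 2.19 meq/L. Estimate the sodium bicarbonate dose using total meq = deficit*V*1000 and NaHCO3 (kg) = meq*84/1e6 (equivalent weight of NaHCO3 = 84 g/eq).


Tank volume in L = 265 m^3 * 1000 = 265000 L
Total meq required = 2.19 meq/L * 265000 L = 580350 meq
NaHCO3 mass = 580350 meq * 84 mg/meq / 1e6 = 48.7494 kg

48.7494 kg


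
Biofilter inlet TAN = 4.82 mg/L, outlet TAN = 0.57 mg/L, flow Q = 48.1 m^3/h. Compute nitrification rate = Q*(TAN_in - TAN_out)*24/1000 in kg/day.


Concentration drop: TAN_in - TAN_out = 4.82 - 0.57 = 4.25 mg/L
Hourly TAN removed = Q * dTAN = 48.1 m^3/h * 4.25 mg/L = 204.425 g/h  (m^3/h * mg/L = g/h)
Daily TAN removed = 204.425 * 24 = 4906.2 g/day
Convert to kg/day: 4906.2 / 1000 = 4.9062 kg/day

4.9062 kg/day


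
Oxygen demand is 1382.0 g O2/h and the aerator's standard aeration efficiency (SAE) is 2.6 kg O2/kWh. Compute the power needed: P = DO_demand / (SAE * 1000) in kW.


SAE in g O2/kWh = 2.6 * 1000 = 2600 g/kWh
P = DO_demand / SAE_g = 1382.0 / 2600 = 0.531538 kW

0.531538 kW


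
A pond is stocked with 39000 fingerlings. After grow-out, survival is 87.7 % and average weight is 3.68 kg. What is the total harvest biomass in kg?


Survivors = 39000 * 87.7/100 = 34203 fish
Harvest biomass = survivors * W_f = 34203 * 3.68 = 125867.04 kg

125867.04 kg


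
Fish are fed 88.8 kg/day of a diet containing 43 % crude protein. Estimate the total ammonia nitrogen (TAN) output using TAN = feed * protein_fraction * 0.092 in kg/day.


Protein in feed = 88.8 * 43/100 = 38.184 kg/day
TAN = protein * 0.092 = 38.184 * 0.092 = 3.512928 kg/day

3.512928 kg/day


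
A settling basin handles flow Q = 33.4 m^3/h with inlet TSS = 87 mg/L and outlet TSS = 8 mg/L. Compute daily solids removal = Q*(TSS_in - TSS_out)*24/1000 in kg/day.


Concentration drop: TSS_in - TSS_out = 87 - 8 = 79 mg/L
Hourly solids removed = Q * dTSS = 33.4 m^3/h * 79 mg/L = 2638.6 g/h  (m^3/h * mg/L = g/h)
Daily solids removed = 2638.6 * 24 = 63326.4 g/day
Convert g to kg: 63326.4 / 1000 = 63.3264 kg/day

63.3264 kg/day


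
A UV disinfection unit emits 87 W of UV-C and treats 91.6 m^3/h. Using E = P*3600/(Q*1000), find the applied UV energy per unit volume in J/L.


Energy delivered per hour = 87 W * 3600 s = 313200 J/h
Volume treated per hour = 91.6 m^3/h * 1000 = 91600 L/h
dose = 313200 / 91600 = 3.41921 J/L

3.41921 J/L


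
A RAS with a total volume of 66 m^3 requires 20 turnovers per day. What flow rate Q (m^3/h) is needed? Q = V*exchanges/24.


Daily recirculation volume = 66 m^3 * 20 = 1320 m^3/day
Flow rate Q = daily volume / 24 h = 1320 / 24 = 55 m^3/h

55 m^3/h


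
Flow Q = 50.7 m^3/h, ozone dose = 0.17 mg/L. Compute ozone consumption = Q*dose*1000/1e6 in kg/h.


O3 demand (mg/h) = Q * dose * 1000 = 50.7 * 0.17 * 1000 = 8619 mg/h
Convert mg to kg: 8619 / 1e6 = 0.008619 kg/h

0.008619 kg/h


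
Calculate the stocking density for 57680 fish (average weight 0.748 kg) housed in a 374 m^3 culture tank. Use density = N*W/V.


Total biomass = 57680 fish * 0.748 kg = 43144.64 kg
Density = total biomass / volume = 43144.64 / 374 = 115.36 kg/m^3

115.36 kg/m^3


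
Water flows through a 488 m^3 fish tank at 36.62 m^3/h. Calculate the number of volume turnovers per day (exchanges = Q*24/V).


Daily flow volume = 36.62 m^3/h * 24 h = 878.88 m^3/day
Exchanges = daily flow / tank volume = 878.88 / 488 = 1.80098 exchanges/day

1.80098 exchanges/day


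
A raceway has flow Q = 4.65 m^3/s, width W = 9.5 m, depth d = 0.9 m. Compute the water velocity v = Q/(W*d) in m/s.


Cross-sectional area = W * d = 9.5 * 0.9 = 8.55 m^2
Velocity = Q / A = 4.65 / 8.55 = 0.54386 m/s

0.54386 m/s


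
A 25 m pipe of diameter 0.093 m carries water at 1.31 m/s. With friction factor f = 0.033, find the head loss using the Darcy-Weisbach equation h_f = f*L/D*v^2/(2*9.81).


v^2 = 1.31^2 = 1.7161 m^2/s^2
L/D = 25/0.093 = 268.8172
h_f = f*(L/D)*v^2/(2g) = 0.033 * 268.8172 * 1.7161 / 19.62 = 0.775916 m

0.775916 m


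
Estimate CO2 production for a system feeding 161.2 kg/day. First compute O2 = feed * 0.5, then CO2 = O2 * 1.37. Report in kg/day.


O2 = 161.2 * 0.5 = 80.6
CO2 = 80.6 * 1.37 = 110.422

110.422 kg/day


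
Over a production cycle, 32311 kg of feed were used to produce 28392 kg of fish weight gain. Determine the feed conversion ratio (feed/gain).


FCR = feed consumed / weight gained
FCR = 32311 kg / 28392 kg = 1.13803

1.13803


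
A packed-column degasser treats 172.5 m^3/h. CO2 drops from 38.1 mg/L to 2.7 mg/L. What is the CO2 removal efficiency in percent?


CO2_out / CO2_in = 2.7 / 38.1 = 0.070866142
Fraction remaining = 0.070866142
efficiency = (1 - 0.070866142) * 100 = 92.9134 %

92.9134 %


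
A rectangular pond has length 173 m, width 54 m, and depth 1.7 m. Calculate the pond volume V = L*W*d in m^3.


Base area = L * W = 173 * 54 = 9342 m^2
Volume = area * depth = 9342 * 1.7 = 15881.4 m^3

15881.4 m^3


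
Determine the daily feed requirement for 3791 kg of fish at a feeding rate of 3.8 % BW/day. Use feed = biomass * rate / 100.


Feeding rate fraction = 3.8% / 100 = 0.038
Daily feed = 3791 kg * 0.038 = 144.058 kg/day

144.058 kg/day


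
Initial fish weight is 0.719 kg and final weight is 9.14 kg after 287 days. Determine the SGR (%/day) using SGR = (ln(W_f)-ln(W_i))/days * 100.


ln(W_f) = ln(9.14) = 2.2126604
ln(W_i) = ln(0.719) = -0.32989392
ln(W_f) - ln(W_i) = 2.2126604 - -0.32989392 = 2.5425543
SGR = 2.5425543 / 287 * 100 = 0.885907 %/day

0.885907 %/day


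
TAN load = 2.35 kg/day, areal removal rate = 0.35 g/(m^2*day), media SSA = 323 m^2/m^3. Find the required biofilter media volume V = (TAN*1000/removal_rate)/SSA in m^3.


A = 2.35*1000 / 0.35 = 6714.2857 m^2
V = 6714.2857 / 323 = 20.7873

20.7873 m^3


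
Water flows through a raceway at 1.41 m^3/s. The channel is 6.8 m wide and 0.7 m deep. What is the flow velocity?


Cross-sectional area = W * d = 6.8 * 0.7 = 4.76 m^2
Velocity = Q / A = 1.41 / 4.76 = 0.296218 m/s

0.296218 m/s


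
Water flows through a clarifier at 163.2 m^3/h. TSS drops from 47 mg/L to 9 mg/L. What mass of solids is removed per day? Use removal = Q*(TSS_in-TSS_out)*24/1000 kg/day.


Concentration drop: TSS_in - TSS_out = 47 - 9 = 38 mg/L
Hourly solids removed = Q * dTSS = 163.2 m^3/h * 38 mg/L = 6201.6 g/h  (m^3/h * mg/L = g/h)
Daily solids removed = 6201.6 * 24 = 148838.4 g/day
Convert g to kg: 148838.4 / 1000 = 148.8384 kg/day

148.8384 kg/day


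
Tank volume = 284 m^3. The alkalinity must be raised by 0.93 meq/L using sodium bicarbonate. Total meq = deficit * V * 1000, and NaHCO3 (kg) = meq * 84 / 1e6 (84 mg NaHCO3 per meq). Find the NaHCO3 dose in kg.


Tank volume in L = 284 m^3 * 1000 = 284000 L
Total meq required = 0.93 meq/L * 284000 L = 264120 meq
NaHCO3 mass = 264120 meq * 84 mg/meq / 1e6 = 22.1861 kg

22.1861 kg


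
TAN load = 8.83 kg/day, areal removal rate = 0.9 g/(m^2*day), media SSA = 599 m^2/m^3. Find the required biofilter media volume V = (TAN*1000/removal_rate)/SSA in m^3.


A = 8.83*1000 / 0.9 = 9811.1111 m^2
V = 9811.1111 / 599 = 16.3792

16.3792 m^3


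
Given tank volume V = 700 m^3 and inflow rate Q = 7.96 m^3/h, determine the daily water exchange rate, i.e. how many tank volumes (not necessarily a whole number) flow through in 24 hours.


Daily flow volume = 7.96 m^3/h * 24 h = 191.04 m^3/day
Exchanges = daily flow / tank volume = 191.04 / 700 = 0.272914 exchanges/day

0.272914 exchanges/day


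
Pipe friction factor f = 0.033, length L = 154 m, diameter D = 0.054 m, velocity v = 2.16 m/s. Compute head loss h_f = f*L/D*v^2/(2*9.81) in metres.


v^2 = 2.16^2 = 4.6656 m^2/s^2
L/D = 154/0.054 = 2851.8519
h_f = f*(L/D)*v^2/(2g) = 0.033 * 2851.8519 * 4.6656 / 19.62 = 22.3794 m

22.3794 m


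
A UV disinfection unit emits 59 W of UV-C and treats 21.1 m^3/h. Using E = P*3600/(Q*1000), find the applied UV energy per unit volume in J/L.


Energy delivered per hour = 59 W * 3600 s = 212400 J/h
Volume treated per hour = 21.1 m^3/h * 1000 = 21100 L/h
dose = 212400 / 21100 = 10.0664 J/L

10.0664 J/L


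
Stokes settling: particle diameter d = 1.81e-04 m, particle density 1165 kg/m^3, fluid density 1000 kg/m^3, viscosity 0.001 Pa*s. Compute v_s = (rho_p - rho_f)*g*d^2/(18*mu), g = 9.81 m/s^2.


Density difference: rho_p - rho_f = 1165 - 1000 = 165 kg/m^3
d^2 = (1.81e-04)^2 = 3.2761e-08 m^2
Numerator = (rho_p - rho_f) * g * d^2 = 165 * 9.81 * 3.2761e-08 = 5.3028593e-05
Denominator = 18 * mu = 18 * 0.001 = 0.018
v_s = 5.3028593e-05 / 0.018 = 0.00294603 m/s
Check: Re = rho_f * v_s * d / mu = 1000 * 0.00294603 * 1.81e-04 / 0.001 = 0.533 < 1, so Stokes' law applies.

0.00294603 m/s


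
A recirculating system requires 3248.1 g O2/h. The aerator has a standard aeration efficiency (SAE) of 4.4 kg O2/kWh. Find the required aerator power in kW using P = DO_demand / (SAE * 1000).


SAE in g O2/kWh = 4.4 * 1000 = 4400 g/kWh
P = DO_demand / SAE_g = 3248.1 / 4400 = 0.738205 kW

0.738205 kW


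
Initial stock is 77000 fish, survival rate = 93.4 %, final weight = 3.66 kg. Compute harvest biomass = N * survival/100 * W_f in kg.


Survivors = 77000 * 93.4/100 = 71918 fish
Harvest biomass = survivors * W_f = 71918 * 3.66 = 263219.88 kg

263219.88 kg


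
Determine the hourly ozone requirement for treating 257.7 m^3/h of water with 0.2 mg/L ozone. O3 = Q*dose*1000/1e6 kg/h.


O3 demand (mg/h) = Q * dose * 1000 = 257.7 * 0.2 * 1000 = 51540 mg/h
Convert mg to kg: 51540 / 1e6 = 0.05154 kg/h

0.05154 kg/h


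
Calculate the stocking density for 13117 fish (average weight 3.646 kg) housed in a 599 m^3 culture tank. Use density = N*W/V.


Total biomass = 13117 fish * 3.646 kg = 47824.582 kg
Density = total biomass / volume = 47824.582 / 599 = 79.8407 kg/m^3

79.8407 kg/m^3


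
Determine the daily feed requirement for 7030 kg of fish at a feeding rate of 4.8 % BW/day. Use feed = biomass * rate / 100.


Feeding rate fraction = 4.8% / 100 = 0.048
Daily feed = 7030 kg * 0.048 = 337.44 kg/day

337.44 kg/day


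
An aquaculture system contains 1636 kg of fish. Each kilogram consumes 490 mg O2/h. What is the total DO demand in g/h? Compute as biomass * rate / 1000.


Total O2 consumption (mg/h) = 1636 kg * 490 mg/(kg*h) = 801640 mg/h
Convert to g/h: 801640 / 1000 = 801.64 g/h

801.64 g/h


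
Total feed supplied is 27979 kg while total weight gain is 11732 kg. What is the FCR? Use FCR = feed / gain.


FCR = feed consumed / weight gained
FCR = 27979 kg / 11732 kg = 2.38484

2.38484


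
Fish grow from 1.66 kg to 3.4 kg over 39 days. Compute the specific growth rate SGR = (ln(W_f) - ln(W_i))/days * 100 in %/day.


ln(W_f) = ln(3.4) = 1.2237754
ln(W_i) = ln(1.66) = 0.5068176
ln(W_f) - ln(W_i) = 1.2237754 - 0.5068176 = 0.7169578
SGR = 0.7169578 / 39 * 100 = 1.83835 %/day

1.83835 %/day


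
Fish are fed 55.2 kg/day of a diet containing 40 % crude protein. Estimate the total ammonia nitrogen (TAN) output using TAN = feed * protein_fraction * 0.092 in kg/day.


Protein in feed = 55.2 * 40/100 = 22.08 kg/day
TAN = protein * 0.092 = 22.08 * 0.092 = 2.03136 kg/day

2.03136 kg/day


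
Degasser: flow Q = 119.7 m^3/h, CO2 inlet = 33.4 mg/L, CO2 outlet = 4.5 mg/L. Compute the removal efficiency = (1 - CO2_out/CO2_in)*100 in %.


CO2_out / CO2_in = 4.5 / 33.4 = 0.13473054
Fraction remaining = 0.13473054
efficiency = (1 - 0.13473054) * 100 = 86.5269 %

86.5269 %


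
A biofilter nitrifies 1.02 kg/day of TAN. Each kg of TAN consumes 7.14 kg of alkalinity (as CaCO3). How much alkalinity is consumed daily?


Alkalinity factor: 7.14 kg CaCO3 consumed per kg TAN nitrified
alk = 1.02 kg TAN * 7.14 = 7.2828 kg CaCO3/day

7.2828 kg CaCO3/day


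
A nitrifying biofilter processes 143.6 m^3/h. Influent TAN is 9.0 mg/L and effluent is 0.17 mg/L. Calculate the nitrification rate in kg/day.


Concentration drop: TAN_in - TAN_out = 9.0 - 0.17 = 8.83 mg/L
Hourly TAN removed = Q * dTAN = 143.6 m^3/h * 8.83 mg/L = 1267.988 g/h  (m^3/h * mg/L = g/h)
Daily TAN removed = 1267.988 * 24 = 30431.712 g/day
Convert to kg/day: 30431.712 / 1000 = 30.431712 kg/day

30.431712 kg/day


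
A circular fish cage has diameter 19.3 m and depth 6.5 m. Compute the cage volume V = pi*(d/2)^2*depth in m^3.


r = d/2 = 19.3/2 = 9.65 m
Base area = pi*r^2 = pi*9.65^2 = 292.55296 m^2
Volume = 292.55296 * 6.5 = 1901.59 m^3

1901.59 m^3


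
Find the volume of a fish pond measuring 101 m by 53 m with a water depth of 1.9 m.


Base area = L * W = 101 * 53 = 5353 m^2
Volume = area * depth = 5353 * 1.9 = 10170.7 m^3

10170.7 m^3


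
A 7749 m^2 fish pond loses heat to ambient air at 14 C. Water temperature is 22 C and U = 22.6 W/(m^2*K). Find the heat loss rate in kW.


Temperature difference dT = 22 - 14 = 8 K
Heat loss (W) = U * A * dT = 22.6 * 7749 * 8 = 1401019.2 W
Convert to kW: 1401019.2 / 1000 = 1401.0192 kW

1401.0192 kW


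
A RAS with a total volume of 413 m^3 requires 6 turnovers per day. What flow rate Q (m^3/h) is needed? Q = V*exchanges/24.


Daily recirculation volume = 413 m^3 * 6 = 2478 m^3/day
Flow rate Q = daily volume / 24 h = 2478 / 24 = 103.25 m^3/h

103.25 m^3/h


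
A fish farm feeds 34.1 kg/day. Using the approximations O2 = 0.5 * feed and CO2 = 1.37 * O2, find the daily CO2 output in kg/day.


O2 = 34.1 * 0.5 = 17.05
CO2 = 17.05 * 1.37 = 23.3585

23.3585 kg/day


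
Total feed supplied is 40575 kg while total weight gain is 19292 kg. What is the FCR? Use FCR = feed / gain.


FCR = feed consumed / weight gained
FCR = 40575 kg / 19292 kg = 2.1032

2.1032


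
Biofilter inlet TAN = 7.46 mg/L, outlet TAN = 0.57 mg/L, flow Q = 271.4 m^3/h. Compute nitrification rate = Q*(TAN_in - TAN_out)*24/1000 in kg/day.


Concentration drop: TAN_in - TAN_out = 7.46 - 0.57 = 6.89 mg/L
Hourly TAN removed = Q * dTAN = 271.4 m^3/h * 6.89 mg/L = 1869.946 g/h  (m^3/h * mg/L = g/h)
Daily TAN removed = 1869.946 * 24 = 44878.704 g/day
Convert to kg/day: 44878.704 / 1000 = 44.878704 kg/day

44.878704 kg/day


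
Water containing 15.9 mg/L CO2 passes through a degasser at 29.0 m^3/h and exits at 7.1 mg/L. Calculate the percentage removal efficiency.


CO2_out / CO2_in = 7.1 / 15.9 = 0.44654088
Fraction remaining = 0.44654088
efficiency = (1 - 0.44654088) * 100 = 55.3459 %

55.3459 %


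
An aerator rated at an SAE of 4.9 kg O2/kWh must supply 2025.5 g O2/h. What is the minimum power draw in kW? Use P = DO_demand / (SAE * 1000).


SAE in g O2/kWh = 4.9 * 1000 = 4900 g/kWh
P = DO_demand / SAE_g = 2025.5 / 4900 = 0.413367 kW

0.413367 kW


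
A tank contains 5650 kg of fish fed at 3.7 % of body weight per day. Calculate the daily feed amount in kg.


Feeding rate fraction = 3.7% / 100 = 0.037
Daily feed = 5650 kg * 0.037 = 209.05 kg/day

209.05 kg/day


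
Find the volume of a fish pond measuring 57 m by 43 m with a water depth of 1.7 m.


Base area = L * W = 57 * 43 = 2451 m^2
Volume = area * depth = 2451 * 1.7 = 4166.7 m^3

4166.7 m^3


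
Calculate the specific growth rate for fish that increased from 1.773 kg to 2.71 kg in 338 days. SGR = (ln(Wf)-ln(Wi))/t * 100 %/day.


ln(W_f) = ln(2.71) = 0.99694863
ln(W_i) = ln(1.773) = 0.57267303
ln(W_f) - ln(W_i) = 0.99694863 - 0.57267303 = 0.4242756
SGR = 0.4242756 / 338 * 100 = 0.125525 %/day

0.125525 %/day


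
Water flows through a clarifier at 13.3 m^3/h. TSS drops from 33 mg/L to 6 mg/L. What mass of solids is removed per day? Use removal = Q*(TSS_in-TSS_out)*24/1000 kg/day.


Concentration drop: TSS_in - TSS_out = 33 - 6 = 27 mg/L
Hourly solids removed = Q * dTSS = 13.3 m^3/h * 27 mg/L = 359.1 g/h  (m^3/h * mg/L = g/h)
Daily solids removed = 359.1 * 24 = 8618.4 g/day
Convert g to kg: 8618.4 / 1000 = 8.6184 kg/day

8.6184 kg/day


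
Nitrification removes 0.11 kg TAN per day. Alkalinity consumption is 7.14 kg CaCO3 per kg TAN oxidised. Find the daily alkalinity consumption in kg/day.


Alkalinity factor: 7.14 kg CaCO3 consumed per kg TAN nitrified
alk = 0.11 kg TAN * 7.14 = 0.7854 kg CaCO3/day

0.7854 kg CaCO3/day


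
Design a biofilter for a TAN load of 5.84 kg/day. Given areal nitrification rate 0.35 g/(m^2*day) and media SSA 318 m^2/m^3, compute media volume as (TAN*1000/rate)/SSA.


A = 5.84*1000 / 0.35 = 16685.714 m^2
V = 16685.714 / 318 = 52.4708

52.4708 m^3


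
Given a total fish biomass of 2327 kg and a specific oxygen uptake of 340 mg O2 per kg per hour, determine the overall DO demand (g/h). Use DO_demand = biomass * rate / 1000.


Total O2 consumption (mg/h) = 2327 kg * 340 mg/(kg*h) = 791180 mg/h
Convert to g/h: 791180 / 1000 = 791.18 g/h

791.18 g/h


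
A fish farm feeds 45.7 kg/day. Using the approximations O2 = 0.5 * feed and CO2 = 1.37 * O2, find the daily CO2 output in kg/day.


O2 = 45.7 * 0.5 = 22.85
CO2 = 22.85 * 1.37 = 31.3045

31.3045 kg/day


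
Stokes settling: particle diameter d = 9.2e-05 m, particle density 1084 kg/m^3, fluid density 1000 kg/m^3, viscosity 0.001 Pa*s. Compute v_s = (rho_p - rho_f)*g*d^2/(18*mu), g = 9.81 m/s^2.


Density difference: rho_p - rho_f = 1084 - 1000 = 84 kg/m^3
d^2 = (9.2e-05)^2 = 8.464e-09 m^2
Numerator = (rho_p - rho_f) * g * d^2 = 84 * 9.81 * 8.464e-09 = 6.9746746e-06
Denominator = 18 * mu = 18 * 0.001 = 0.018
v_s = 6.9746746e-06 / 0.018 = 3.87482e-04 m/s
Check: Re = rho_f * v_s * d / mu = 1000 * 3.87482e-04 * 9.2e-05 / 0.001 = 0.0356 < 1, so Stokes' law applies.

3.87482e-04 m/s


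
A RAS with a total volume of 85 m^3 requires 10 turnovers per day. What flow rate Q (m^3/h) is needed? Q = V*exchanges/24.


Daily recirculation volume = 85 m^3 * 10 = 850 m^3/day
Flow rate Q = daily volume / 24 h = 850 / 24 = 35.4167 m^3/h

35.4167 m^3/h


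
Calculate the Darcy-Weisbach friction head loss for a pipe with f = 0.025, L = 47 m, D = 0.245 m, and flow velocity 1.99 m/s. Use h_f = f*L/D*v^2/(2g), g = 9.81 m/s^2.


v^2 = 1.99^2 = 3.9601 m^2/s^2
L/D = 47/0.245 = 191.83673
h_f = f*(L/D)*v^2/(2g) = 0.025 * 191.83673 * 3.9601 / 19.62 = 0.968008 m

0.968008 m


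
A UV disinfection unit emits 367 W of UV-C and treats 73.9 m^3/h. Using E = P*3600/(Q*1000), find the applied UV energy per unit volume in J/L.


Energy delivered per hour = 367 W * 3600 s = 1321200 J/h
Volume treated per hour = 73.9 m^3/h * 1000 = 73900 L/h
dose = 1321200 / 73900 = 17.8782 J/L

17.8782 J/L


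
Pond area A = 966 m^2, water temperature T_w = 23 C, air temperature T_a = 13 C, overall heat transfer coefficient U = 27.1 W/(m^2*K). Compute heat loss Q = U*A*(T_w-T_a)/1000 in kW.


Temperature difference dT = 23 - 13 = 10 K
Heat loss (W) = U * A * dT = 27.1 * 966 * 10 = 261786 W
Convert to kW: 261786 / 1000 = 261.786 kW

261.786 kW


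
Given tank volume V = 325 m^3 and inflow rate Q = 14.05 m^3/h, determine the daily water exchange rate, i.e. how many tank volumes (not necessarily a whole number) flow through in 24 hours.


Daily flow volume = 14.05 m^3/h * 24 h = 337.2 m^3/day
Exchanges = daily flow / tank volume = 337.2 / 325 = 1.03754 exchanges/day

1.03754 exchanges/day


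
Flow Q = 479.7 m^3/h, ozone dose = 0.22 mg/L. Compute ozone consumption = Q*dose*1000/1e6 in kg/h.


O3 demand (mg/h) = Q * dose * 1000 = 479.7 * 0.22 * 1000 = 105534 mg/h
Convert mg to kg: 105534 / 1e6 = 0.105534 kg/h

0.105534 kg/h


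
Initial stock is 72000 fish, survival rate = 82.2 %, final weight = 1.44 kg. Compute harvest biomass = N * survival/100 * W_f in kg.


Survivors = 72000 * 82.2/100 = 59184 fish
Harvest biomass = survivors * W_f = 59184 * 1.44 = 85224.96 kg

85224.96 kg


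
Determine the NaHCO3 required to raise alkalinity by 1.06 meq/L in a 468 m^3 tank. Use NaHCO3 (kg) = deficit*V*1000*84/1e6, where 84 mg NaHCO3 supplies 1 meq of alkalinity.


Tank volume in L = 468 m^3 * 1000 = 468000 L
Total meq required = 1.06 meq/L * 468000 L = 496080 meq
NaHCO3 mass = 496080 meq * 84 mg/meq / 1e6 = 41.6707 kg

41.6707 kg


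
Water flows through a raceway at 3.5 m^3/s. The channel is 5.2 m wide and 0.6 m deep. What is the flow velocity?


Cross-sectional area = W * d = 5.2 * 0.6 = 3.12 m^2
Velocity = Q / A = 3.5 / 3.12 = 1.12179 m/s

1.12179 m/s


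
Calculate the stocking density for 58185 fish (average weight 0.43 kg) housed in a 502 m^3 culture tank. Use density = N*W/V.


Total biomass = 58185 fish * 0.43 kg = 25019.55 kg
Density = total biomass / volume = 25019.55 / 502 = 49.8397 kg/m^3

49.8397 kg/m^3


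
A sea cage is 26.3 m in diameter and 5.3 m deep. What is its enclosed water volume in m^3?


r = d/2 = 26.3/2 = 13.15 m
Base area = pi*r^2 = pi*13.15^2 = 543.25206 m^2
Volume = 543.25206 * 5.3 = 2879.24 m^3

2879.24 m^3


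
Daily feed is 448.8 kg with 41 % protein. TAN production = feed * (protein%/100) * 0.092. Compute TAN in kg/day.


Protein in feed = 448.8 * 41/100 = 184.008 kg/day
TAN = protein * 0.092 = 184.008 * 0.092 = 16.928736 kg/day

16.928736 kg/day


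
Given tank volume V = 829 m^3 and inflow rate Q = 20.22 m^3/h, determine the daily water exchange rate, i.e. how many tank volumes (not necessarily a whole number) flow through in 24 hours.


Daily flow volume = 20.22 m^3/h * 24 h = 485.28 m^3/day
Exchanges = daily flow / tank volume = 485.28 / 829 = 0.58538 exchanges/day

0.58538 exchanges/day


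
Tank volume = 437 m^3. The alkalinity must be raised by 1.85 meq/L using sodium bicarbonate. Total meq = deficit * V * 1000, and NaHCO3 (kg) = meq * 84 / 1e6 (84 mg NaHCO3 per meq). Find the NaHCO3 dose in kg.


Tank volume in L = 437 m^3 * 1000 = 437000 L
Total meq required = 1.85 meq/L * 437000 L = 808450 meq
NaHCO3 mass = 808450 meq * 84 mg/meq / 1e6 = 67.9098 kg

67.9098 kg


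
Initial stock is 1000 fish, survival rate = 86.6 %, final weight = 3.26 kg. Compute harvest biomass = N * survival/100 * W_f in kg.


Survivors = 1000 * 86.6/100 = 866 fish
Harvest biomass = survivors * W_f = 866 * 3.26 = 2823.16 kg

2823.16 kg


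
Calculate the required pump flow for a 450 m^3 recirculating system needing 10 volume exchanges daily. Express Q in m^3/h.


Daily recirculation volume = 450 m^3 * 10 = 4500 m^3/day
Flow rate Q = daily volume / 24 h = 4500 / 24 = 187.5 m^3/h

187.5 m^3/h


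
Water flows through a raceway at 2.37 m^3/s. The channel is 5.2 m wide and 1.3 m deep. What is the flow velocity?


Cross-sectional area = W * d = 5.2 * 1.3 = 6.76 m^2
Velocity = Q / A = 2.37 / 6.76 = 0.350592 m/s

0.350592 m/s


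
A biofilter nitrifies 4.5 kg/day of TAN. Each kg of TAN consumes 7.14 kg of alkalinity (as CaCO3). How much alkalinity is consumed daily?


Alkalinity factor: 7.14 kg CaCO3 consumed per kg TAN nitrified
alk = 4.5 kg TAN * 7.14 = 32.13 kg CaCO3/day

32.13 kg CaCO3/day


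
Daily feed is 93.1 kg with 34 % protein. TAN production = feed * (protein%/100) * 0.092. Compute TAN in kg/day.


Protein in feed = 93.1 * 34/100 = 31.654 kg/day
TAN = protein * 0.092 = 31.654 * 0.092 = 2.912168 kg/day

2.912168 kg/day


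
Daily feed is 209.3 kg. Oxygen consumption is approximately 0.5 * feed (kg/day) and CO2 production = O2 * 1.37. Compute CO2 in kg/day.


O2 = 209.3 * 0.5 = 104.65
CO2 = 104.65 * 1.37 = 143.3705

143.3705 kg/day


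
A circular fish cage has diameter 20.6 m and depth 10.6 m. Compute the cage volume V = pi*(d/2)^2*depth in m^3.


r = d/2 = 20.6/2 = 10.3 m
Base area = pi*r^2 = pi*10.3^2 = 333.29156 m^2
Volume = 333.29156 * 10.6 = 3532.89 m^3

3532.89 m^3


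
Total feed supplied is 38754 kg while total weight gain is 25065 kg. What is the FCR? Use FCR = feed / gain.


FCR = feed consumed / weight gained
FCR = 38754 kg / 25065 kg = 1.54614

1.54614


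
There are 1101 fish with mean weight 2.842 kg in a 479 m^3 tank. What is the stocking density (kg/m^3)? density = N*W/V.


Total biomass = 1101 fish * 2.842 kg = 3129.042 kg
Density = total biomass / volume = 3129.042 / 479 = 6.53245 kg/m^3

6.53245 kg/m^3


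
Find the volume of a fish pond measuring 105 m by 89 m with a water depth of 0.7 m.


Base area = L * W = 105 * 89 = 9345 m^2
Volume = area * depth = 9345 * 0.7 = 6541.5 m^3

6541.5 m^3


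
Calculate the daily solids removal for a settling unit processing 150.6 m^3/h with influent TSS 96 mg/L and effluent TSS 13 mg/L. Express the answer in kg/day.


Concentration drop: TSS_in - TSS_out = 96 - 13 = 83 mg/L
Hourly solids removed = Q * dTSS = 150.6 m^3/h * 83 mg/L = 12499.8 g/h  (m^3/h * mg/L = g/h)
Daily solids removed = 12499.8 * 24 = 299995.2 g/day
Convert g to kg: 299995.2 / 1000 = 299.9952 kg/day

299.9952 kg/day


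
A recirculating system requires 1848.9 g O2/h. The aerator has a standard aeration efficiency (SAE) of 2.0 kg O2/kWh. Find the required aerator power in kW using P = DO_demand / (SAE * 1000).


SAE in g O2/kWh = 2.0 * 1000 = 2000 g/kWh
P = DO_demand / SAE_g = 1848.9 / 2000 = 0.92445 kW

0.92445 kW


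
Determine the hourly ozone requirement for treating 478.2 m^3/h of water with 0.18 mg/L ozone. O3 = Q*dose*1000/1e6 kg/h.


O3 demand (mg/h) = Q * dose * 1000 = 478.2 * 0.18 * 1000 = 86076 mg/h
Convert mg to kg: 86076 / 1e6 = 0.086076 kg/h

0.086076 kg/h


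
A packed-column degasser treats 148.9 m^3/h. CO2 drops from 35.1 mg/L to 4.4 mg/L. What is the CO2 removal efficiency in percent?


CO2_out / CO2_in = 4.4 / 35.1 = 0.12535613
Fraction remaining = 0.12535613
efficiency = (1 - 0.12535613) * 100 = 87.4644 %

87.4644 %


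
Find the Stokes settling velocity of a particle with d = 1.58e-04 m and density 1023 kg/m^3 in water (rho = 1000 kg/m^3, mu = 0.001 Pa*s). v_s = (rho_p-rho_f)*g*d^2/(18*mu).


Density difference: rho_p - rho_f = 1023 - 1000 = 23 kg/m^3
d^2 = (1.58e-04)^2 = 2.4964e-08 m^2
Numerator = (rho_p - rho_f) * g * d^2 = 23 * 9.81 * 2.4964e-08 = 5.6326273e-06
Denominator = 18 * mu = 18 * 0.001 = 0.018
v_s = 5.6326273e-06 / 0.018 = 3.12924e-04 m/s
Check: Re = rho_f * v_s * d / mu = 1000 * 3.12924e-04 * 1.58e-04 / 0.001 = 0.0494 < 1, so Stokes' law applies.

3.12924e-04 m/s


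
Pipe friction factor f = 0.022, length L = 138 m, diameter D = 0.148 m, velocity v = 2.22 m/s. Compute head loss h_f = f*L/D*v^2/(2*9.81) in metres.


v^2 = 2.22^2 = 4.9284 m^2/s^2
L/D = 138/0.148 = 932.43243
h_f = f*(L/D)*v^2/(2g) = 0.022 * 932.43243 * 4.9284 / 19.62 = 5.15284 m

5.15284 m


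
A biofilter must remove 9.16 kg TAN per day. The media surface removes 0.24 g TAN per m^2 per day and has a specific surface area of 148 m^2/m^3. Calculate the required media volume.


A = 9.16*1000 / 0.24 = 38166.667 m^2
V = 38166.667 / 148 = 257.883

257.883 m^3


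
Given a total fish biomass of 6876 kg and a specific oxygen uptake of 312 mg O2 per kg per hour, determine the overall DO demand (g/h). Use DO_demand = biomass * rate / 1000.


Total O2 consumption (mg/h) = 6876 kg * 312 mg/(kg*h) = 2145312 mg/h
Convert to g/h: 2145312 / 1000 = 2145.312 g/h

2145.312 g/h


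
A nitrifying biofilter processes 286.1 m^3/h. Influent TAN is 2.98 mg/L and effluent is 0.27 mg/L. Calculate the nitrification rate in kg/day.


Concentration drop: TAN_in - TAN_out = 2.98 - 0.27 = 2.71 mg/L
Hourly TAN removed = Q * dTAN = 286.1 m^3/h * 2.71 mg/L = 775.331 g/h  (m^3/h * mg/L = g/h)
Daily TAN removed = 775.331 * 24 = 18607.944 g/day
Convert to kg/day: 18607.944 / 1000 = 18.607944 kg/day

18.607944 kg/day


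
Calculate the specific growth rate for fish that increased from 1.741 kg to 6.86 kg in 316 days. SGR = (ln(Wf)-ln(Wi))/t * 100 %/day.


ln(W_f) = ln(6.86) = 1.9257074
ln(W_i) = ln(1.741) = 0.55445966
ln(W_f) - ln(W_i) = 1.9257074 - 0.55445966 = 1.3712477
SGR = 1.3712477 / 316 * 100 = 0.433939 %/day

0.433939 %/day


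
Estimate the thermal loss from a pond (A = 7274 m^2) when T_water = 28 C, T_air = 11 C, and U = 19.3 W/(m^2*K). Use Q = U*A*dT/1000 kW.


Temperature difference dT = 28 - 11 = 17 K
Heat loss (W) = U * A * dT = 19.3 * 7274 * 17 = 2386599.4 W
Convert to kW: 2386599.4 / 1000 = 2386.5994 kW

2386.5994 kW


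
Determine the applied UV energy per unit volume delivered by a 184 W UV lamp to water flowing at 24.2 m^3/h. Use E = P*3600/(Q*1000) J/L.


Energy delivered per hour = 184 W * 3600 s = 662400 J/h
Volume treated per hour = 24.2 m^3/h * 1000 = 24200 L/h
dose = 662400 / 24200 = 27.3719 J/L

27.3719 J/L
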